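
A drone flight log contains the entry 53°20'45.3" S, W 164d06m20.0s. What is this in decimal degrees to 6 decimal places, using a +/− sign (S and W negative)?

φ: 20′ + 45.3″ = 20.75500′; 53 + 20.75500/60 = 53.3459167
S ⇒ negate
Longitude: 164 + 6/60 + 20/3600 = 164.1055556
W ⇒ negate

-53.345917, -164.105556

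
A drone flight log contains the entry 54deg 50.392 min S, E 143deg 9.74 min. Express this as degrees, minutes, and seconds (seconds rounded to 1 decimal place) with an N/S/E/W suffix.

54°50′23.5″ S, 143°09′44.4″ E

Latitude: 50.39200′ → 50′ and 0.39200 × 60 = 23.520″
Lon: fractional minutes 0.74000 × 60 = 44.400″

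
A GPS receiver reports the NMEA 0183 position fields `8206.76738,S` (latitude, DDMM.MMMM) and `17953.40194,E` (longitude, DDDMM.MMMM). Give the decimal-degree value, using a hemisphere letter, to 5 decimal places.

Latitude: split at 2 digits → 82° and 6.76738′; 82 + 6.76738/60 = 82.112790
λ: split at 3 digits → 179° and 53.40194′; 179 + 53.40194/60 = 179.890032

82.11279° S, 179.89003° E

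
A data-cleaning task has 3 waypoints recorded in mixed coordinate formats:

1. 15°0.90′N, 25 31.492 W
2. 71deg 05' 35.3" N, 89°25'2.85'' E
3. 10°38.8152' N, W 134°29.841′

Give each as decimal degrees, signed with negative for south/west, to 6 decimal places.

1. 15.015000, -25.524867
2. 71.093139, 89.417458
3. 10.646920, -134.497350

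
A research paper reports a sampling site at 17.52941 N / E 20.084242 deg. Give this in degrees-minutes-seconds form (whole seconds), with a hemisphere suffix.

17°31′46″ N, 20°05′3″ E

φ: whole degrees 17; 31.76460′ → 31′ and 45.88″
Longitude: 0.084242 × 60 = 5.05452′ → 5′, remainder × 60 = 3.27″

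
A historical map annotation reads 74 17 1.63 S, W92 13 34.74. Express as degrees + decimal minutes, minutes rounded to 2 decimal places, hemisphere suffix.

74° 17.03′ S, 92° 13.58′ W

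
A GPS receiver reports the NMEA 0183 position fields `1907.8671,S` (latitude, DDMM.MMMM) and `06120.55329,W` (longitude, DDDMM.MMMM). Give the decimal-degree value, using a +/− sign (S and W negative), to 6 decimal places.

-19.131118, -61.342555

φ: degrees = first 2 digits = 19, minutes = 7.8671; 19 + 7.8671/60 = 19.1311183
S → negative
λ: split at 3 digits → 061° and 20.55329′; 61 + 20.55329/60 = 61.3425548
W → negative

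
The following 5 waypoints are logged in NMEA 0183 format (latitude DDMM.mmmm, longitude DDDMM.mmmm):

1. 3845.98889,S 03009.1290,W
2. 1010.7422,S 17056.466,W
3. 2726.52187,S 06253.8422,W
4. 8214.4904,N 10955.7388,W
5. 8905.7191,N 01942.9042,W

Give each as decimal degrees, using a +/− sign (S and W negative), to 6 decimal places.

1. -38.766482, -30.152150
2. -10.179037, -170.941100
3. -27.442031, -62.897370
4. 82.241507, -109.928980
5. 89.095318, -19.715070

Point 1:
  φ: degrees = first 2 digits = 38, minutes = 45.98889; 38 + 45.98889/60 = 38.7664815
  S → negative
  λ: degrees = first 3 digits = 30, minutes = 9.129; 30 + 9.129/60 = 30.1521500
  W ⇒ negate
Point 2:
  Lat: split at 2 digits → 10° and 10.7422′; 10 + 10.7422/60 = 10.1790367
  S ⇒ negate
  Lon: split at 3 digits → 170° and 56.466′; 170 + 56.466/60 = 170.9411000
  hemisphere W, so the sign is −
Point 3:
  Latitude: split at 2 digits → 27° and 26.52187′; 27 + 26.52187/60 = 27.4420312
  S ⇒ negate
  λ: split at 3 digits → 062° and 53.8422′; 62 + 53.8422/60 = 62.8973700
  W → negative
Point 4:
  Latitude: degrees = first 2 digits = 82, minutes = 14.4904; 82 + 14.4904/60 = 82.2415067
  N → positive
  λ: split at 3 digits → 109° and 55.7388′; 109 + 55.7388/60 = 109.9289800
  hemisphere W, so the sign is −
Point 5:
  Lat: degrees = first 2 digits = 89, minutes = 5.7191; 89 + 5.7191/60 = 89.0953183
  N → positive
  Longitude: degrees = first 3 digits = 19, minutes = 42.9042; 19 + 42.9042/60 = 19.7150700
  W ⇒ negate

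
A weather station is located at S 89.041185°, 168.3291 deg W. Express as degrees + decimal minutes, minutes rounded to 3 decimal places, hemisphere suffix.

89° 2.471′ S, 168° 19.746′ W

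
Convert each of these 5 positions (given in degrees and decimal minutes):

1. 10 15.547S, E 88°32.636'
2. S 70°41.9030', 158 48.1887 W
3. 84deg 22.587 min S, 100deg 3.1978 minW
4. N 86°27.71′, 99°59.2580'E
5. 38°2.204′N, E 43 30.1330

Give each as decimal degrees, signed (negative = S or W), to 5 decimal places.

Point 1:
  φ: 10 + 15.547/60 = 10.259117
  S → negative
  λ: 88 + 32.636/60 = 88.543933
  E ⇒ keep positive
Point 2:
  Lat: 70 + 41.903/60 = 70.698383
  S → negative
  Lon: 48.1887′ = 0.803145°; total 158.803145
  W ⇒ negate
Point 3:
  Latitude: 84 + 22.587/60 = 84.376450
  S → negative
  λ: 100 + 3.1978/60 = 100.053297
  W ⇒ negate
Point 4:
  φ: 86 + 27.71/60 = 86.461833
  N ⇒ keep positive
  Longitude: 99 + 59.258/60 = 99.987633
  E → positive
Point 5:
  Lat: 38 + 2.204/60 = 38.036733
  N → positive
  Longitude: 43 + 30.133/60 = 43.502217
  E ⇒ keep positive

1. -10.25912, 88.54393
2. -70.69838, -158.80315
3. -84.37645, -100.05330
4. 86.46183, 99.98763
5. 38.03673, 43.50222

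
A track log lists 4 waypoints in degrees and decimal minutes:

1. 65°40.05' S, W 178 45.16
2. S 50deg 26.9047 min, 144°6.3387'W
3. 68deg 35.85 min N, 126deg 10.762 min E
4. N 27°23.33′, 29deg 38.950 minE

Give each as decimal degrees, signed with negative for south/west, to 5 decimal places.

Point 1:
  φ: 65 + 40.05/60 = 65.667500
  S → negative
  Lon: 178 + 45.16/60 = 178.752667
  hemisphere W, so the sign is −
Point 2:
  Lat: 26.9047′ = 0.448412°; total 50.448412
  S ⇒ negate
  λ: 144 + 6.3387/60 = 144.105645
  W ⇒ negate
Point 3:
  Lat: 68 + 35.85/60 = 68.597500
  N → positive
  λ: 10.762′ = 0.179367°; total 126.179367
  E ⇒ keep positive
Point 4:
  Lat: 27 + 23.33/60 = 27.388833
  N → positive
  Longitude: 38.95′ = 0.649167°; total 29.649167
  E → positive

1. -65.66750, -178.75267
2. -50.44841, -144.10565
3. 68.59750, 126.17937
4. 27.38883, 29.64917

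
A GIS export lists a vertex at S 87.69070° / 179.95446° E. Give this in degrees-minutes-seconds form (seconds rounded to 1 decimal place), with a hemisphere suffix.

Lat: 0.690700 × 60 = 41.44200′ → 41′, remainder × 60 = 26.520″
Longitude: whole degrees 179; 57.26760′ → 57′ and 16.056″

87°41′26.5″ S, 179°57′16.1″ E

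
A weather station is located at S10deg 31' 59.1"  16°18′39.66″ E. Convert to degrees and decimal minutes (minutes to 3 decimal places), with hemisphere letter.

10° 31.985′ S, 16° 18.661′ E

Latitude: 31 + 59.1/60 = 31.98500′
λ: seconds/60 = 0.66100; minutes = 18 + 0.66100 = 18.66100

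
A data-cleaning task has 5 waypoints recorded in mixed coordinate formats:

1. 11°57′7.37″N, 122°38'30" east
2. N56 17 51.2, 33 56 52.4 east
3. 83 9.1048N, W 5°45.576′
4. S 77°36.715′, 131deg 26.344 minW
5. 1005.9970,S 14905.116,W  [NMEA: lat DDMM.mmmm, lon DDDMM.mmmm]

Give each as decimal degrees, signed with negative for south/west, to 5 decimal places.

1. 11.95205, 122.64167
2. 56.29756, 33.94789
3. 83.15175, -5.75960
4. -77.61192, -131.43907
5. -10.09995, -149.08527

Point 1:
  Latitude: 11° + 57/60 + 7.37/3600 = 11 + 0.950000 + 0.002047 = 11.952047
  N → positive
  Longitude: 38′ + 30″ = 38.50000′; 122 + 38.50000/60 = 122.641667
  E → positive
Point 2:
  Latitude: 56 + 17/60 + 51.2/3600 = 56.297556
  N → positive
  λ: 33° + 56/60 + 52.4/3600 = 33 + 0.933333 + 0.014556 = 33.947889
  E → positive
Point 3:
  Latitude: 83 + 9.1048/60 = 83.151747
  N → positive
  Longitude: 45.576′ = 0.759600°; total 5.759600
  hemisphere W, so the sign is −
Point 4:
  φ: 36.715′ = 0.611917°; total 77.611917
  hemisphere S, so the sign is −
  Longitude: 131 + 26.344/60 = 131.439067
  hemisphere W, so the sign is −
Point 5:
  Latitude: split at 2 digits → 10° and 5.997′; 10 + 5.997/60 = 10.099950
  hemisphere S, so the sign is −
  Longitude: split at 3 digits → 149° and 5.116′; 149 + 5.116/60 = 149.085267
  hemisphere W, so the sign is −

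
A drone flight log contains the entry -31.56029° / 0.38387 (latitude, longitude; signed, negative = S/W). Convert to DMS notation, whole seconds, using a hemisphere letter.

Latitude is negative → S; |value| = 31.560290
φ: 0.560290 × 60 = 33.61740′ → 33′, remainder × 60 = 37.04″
Longitude: 0.383870 × 60 = 23.03220′ → 23′, remainder × 60 = 1.93″

31°33′37″ S, 0°23′2″ E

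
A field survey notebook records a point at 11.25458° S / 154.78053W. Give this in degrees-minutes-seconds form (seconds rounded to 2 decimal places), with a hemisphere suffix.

Lat: 0.254580 × 60 = 15.27480′ → 15′, remainder × 60 = 16.4880″
Lon: 0.780530° → 46.83180′; 0.83180 × 60 = 49.9080″

11°15′16.49″ S, 154°46′49.91″ W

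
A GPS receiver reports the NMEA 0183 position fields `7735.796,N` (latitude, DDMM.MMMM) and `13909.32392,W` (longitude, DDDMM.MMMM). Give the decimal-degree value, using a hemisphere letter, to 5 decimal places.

Lat: split at 2 digits → 77° and 35.796′; 77 + 35.796/60 = 77.596600
λ: split at 3 digits → 139° and 9.32392′; 139 + 9.32392/60 = 139.155399

77.59660° N, 139.15540° W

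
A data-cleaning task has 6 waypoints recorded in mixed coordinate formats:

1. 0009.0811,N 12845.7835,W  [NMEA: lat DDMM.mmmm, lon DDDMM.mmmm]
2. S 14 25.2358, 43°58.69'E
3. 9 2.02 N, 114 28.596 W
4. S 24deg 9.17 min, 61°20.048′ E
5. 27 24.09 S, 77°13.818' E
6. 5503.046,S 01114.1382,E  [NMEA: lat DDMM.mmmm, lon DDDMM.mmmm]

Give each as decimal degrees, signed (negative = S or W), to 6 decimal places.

1. 0.151352, -128.763058
2. -14.420597, 43.978167
3. 9.033667, -114.476600
4. -24.152833, 61.334133
5. -27.401500, 77.230300
6. -55.050767, 11.235637

Point 1:
  Latitude: degrees = first 2 digits = 0, minutes = 9.0811; 0 + 9.0811/60 = 0.1513517
  N ⇒ keep positive
  Lon: split at 3 digits → 128° and 45.7835′; 128 + 45.7835/60 = 128.7630583
  hemisphere W, so the sign is −
Point 2:
  Latitude: 25.2358′ = 0.420597°; total 14.4205967
  S ⇒ negate
  λ: 58.69′ = 0.978167°; total 43.9781667
  E ⇒ keep positive
Point 3:
  Latitude: 9 + 2.02/60 = 9.0336667
  N → positive
  λ: 28.596′ = 0.476600°; total 114.4766000
  W → negative
Point 4:
  φ: 24 + 9.17/60 = 24.1528333
  hemisphere S, so the sign is −
  Longitude: 61 + 20.048/60 = 61.3341333
  E ⇒ keep positive
Point 5:
  Latitude: 24.09′ = 0.401500°; total 27.4015000
  S → negative
  λ: 77 + 13.818/60 = 77.2303000
  E ⇒ keep positive
Point 6:
  Lat: split at 2 digits → 55° and 3.046′; 55 + 3.046/60 = 55.0507667
  S → negative
  λ: degrees = first 3 digits = 11, minutes = 14.1382; 11 + 14.1382/60 = 11.2356367
  E ⇒ keep positive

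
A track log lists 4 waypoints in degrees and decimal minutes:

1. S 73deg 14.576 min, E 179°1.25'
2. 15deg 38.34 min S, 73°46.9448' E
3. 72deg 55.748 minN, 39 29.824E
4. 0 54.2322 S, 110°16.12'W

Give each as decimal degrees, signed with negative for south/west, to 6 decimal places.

Point 1:
  Lat: 14.576′ = 0.242933°; total 73.2429333
  hemisphere S, so the sign is −
  Longitude: 1.25′ = 0.020833°; total 179.0208333
  E ⇒ keep positive
Point 2:
  Lat: 38.34′ = 0.639000°; total 15.6390000
  hemisphere S, so the sign is −
  Longitude: 73 + 46.9448/60 = 73.7824133
  E ⇒ keep positive
Point 3:
  Latitude: 55.748′ = 0.929133°; total 72.9291333
  N → positive
  Lon: 39 + 29.824/60 = 39.4970667
  E → positive
Point 4:
  Latitude: 0 + 54.2322/60 = 0.9038700
  S → negative
  λ: 110 + 16.12/60 = 110.2686667
  W ⇒ negate

1. -73.242933, 179.020833
2. -15.639000, 73.782413
3. 72.929133, 39.497067
4. -0.903870, -110.268667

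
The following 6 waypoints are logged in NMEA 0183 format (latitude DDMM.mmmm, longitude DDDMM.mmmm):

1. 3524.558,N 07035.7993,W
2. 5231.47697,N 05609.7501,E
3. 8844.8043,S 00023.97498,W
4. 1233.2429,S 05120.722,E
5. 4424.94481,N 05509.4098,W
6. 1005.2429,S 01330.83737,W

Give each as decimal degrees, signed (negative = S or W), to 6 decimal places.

Point 1:
  Latitude: split at 2 digits → 35° and 24.558′; 35 + 24.558/60 = 35.4093000
  N → positive
  Longitude: split at 3 digits → 070° and 35.7993′; 70 + 35.7993/60 = 70.5966550
  W ⇒ negate
Point 2:
  Lat: split at 2 digits → 52° and 31.47697′; 52 + 31.47697/60 = 52.5246162
  N → positive
  λ: degrees = first 3 digits = 56, minutes = 9.7501; 56 + 9.7501/60 = 56.1625017
  E ⇒ keep positive
Point 3:
  φ: split at 2 digits → 88° and 44.8043′; 88 + 44.8043/60 = 88.7467383
  hemisphere S, so the sign is −
  λ: degrees = first 3 digits = 0, minutes = 23.97498; 0 + 23.97498/60 = 0.3995830
  W → negative
Point 4:
  Latitude: split at 2 digits → 12° and 33.2429′; 12 + 33.2429/60 = 12.5540483
  S ⇒ negate
  Longitude: split at 3 digits → 051° and 20.722′; 51 + 20.722/60 = 51.3453667
  E → positive
Point 5:
  Lat: split at 2 digits → 44° and 24.94481′; 44 + 24.94481/60 = 44.4157468
  N → positive
  λ: degrees = first 3 digits = 55, minutes = 9.4098; 55 + 9.4098/60 = 55.1568300
  W → negative
Point 6:
  Lat: degrees = first 2 digits = 10, minutes = 5.2429; 10 + 5.2429/60 = 10.0873817
  S → negative
  Lon: split at 3 digits → 013° and 30.83737′; 13 + 30.83737/60 = 13.5139562
  hemisphere W, so the sign is −

1. 35.409300, -70.596655
2. 52.524616, 56.162502
3. -88.746738, -0.399583
4. -12.554048, 51.345367
5. 44.415747, -55.156830
6. -10.087382, -13.513956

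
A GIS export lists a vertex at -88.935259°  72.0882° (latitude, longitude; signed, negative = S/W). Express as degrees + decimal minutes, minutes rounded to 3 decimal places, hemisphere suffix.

88° 56.116′ S, 72° 5.292′ E

Latitude is negative → S; |value| = 88.935259
φ: minutes = (88.935259 − 88) × 60 = 56.11554
Lon: minutes = (72.088200 − 72) × 60 = 5.29200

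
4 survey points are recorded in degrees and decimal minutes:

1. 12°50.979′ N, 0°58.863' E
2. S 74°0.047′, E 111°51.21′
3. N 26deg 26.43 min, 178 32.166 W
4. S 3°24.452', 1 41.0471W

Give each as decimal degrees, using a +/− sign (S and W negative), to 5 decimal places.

Point 1:
  φ: 50.979′ = 0.849650°; total 12.849650
  N ⇒ keep positive
  Longitude: 58.863′ = 0.981050°; total 0.981050
  E ⇒ keep positive
Point 2:
  φ: 0.047′ = 0.000783°; total 74.000783
  S ⇒ negate
  Longitude: 111 + 51.21/60 = 111.853500
  E ⇒ keep positive
Point 3:
  Latitude: 26.43′ = 0.440500°; total 26.440500
  N ⇒ keep positive
  Longitude: 32.166′ = 0.536100°; total 178.536100
  W → negative
Point 4:
  φ: 3 + 24.452/60 = 3.407533
  S → negative
  λ: 41.0471′ = 0.684118°; total 1.684118
  W ⇒ negate

1. 12.84965, 0.98105
2. -74.00078, 111.85350
3. 26.44050, -178.53610
4. -3.40753, -1.68412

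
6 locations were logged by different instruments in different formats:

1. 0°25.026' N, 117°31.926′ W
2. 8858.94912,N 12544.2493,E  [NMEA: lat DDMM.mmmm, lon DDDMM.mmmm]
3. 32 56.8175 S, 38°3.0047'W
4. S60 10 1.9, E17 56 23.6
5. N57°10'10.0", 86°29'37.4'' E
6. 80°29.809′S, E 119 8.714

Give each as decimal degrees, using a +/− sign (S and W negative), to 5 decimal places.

Point 1:
  φ: 0 + 25.026/60 = 0.417100
  N → positive
  Lon: 117 + 31.926/60 = 117.532100
  hemisphere W, so the sign is −
Point 2:
  Latitude: split at 2 digits → 88° and 58.94912′; 88 + 58.94912/60 = 88.982485
  N ⇒ keep positive
  λ: degrees = first 3 digits = 125, minutes = 44.2493; 125 + 44.2493/60 = 125.737488
  E ⇒ keep positive
Point 3:
  Lat: 56.8175′ = 0.946958°; total 32.946958
  S ⇒ negate
  λ: 38 + 3.0047/60 = 38.050078
  hemisphere W, so the sign is −
Point 4:
  Lat: 10′ + 1.9″ = 10.03167′; 60 + 10.03167/60 = 60.167194
  hemisphere S, so the sign is −
  λ: 17 + 56/60 + 23.6/3600 = 17.939889
  E ⇒ keep positive
Point 5:
  Lat: 57 + 10/60 + 10/3600 = 57.169444
  N → positive
  Lon: 29′ + 37.4″ = 29.62333′; 86 + 29.62333/60 = 86.493722
  E ⇒ keep positive
Point 6:
  φ: 80 + 29.809/60 = 80.496817
  hemisphere S, so the sign is −
  Lon: 8.714′ = 0.145233°; total 119.145233
  E ⇒ keep positive

1. 0.41710, -117.53210
2. 88.98249, 125.73749
3. -32.94696, -38.05008
4. -60.16719, 17.93989
5. 57.16944, 86.49372
6. -80.49682, 119.14523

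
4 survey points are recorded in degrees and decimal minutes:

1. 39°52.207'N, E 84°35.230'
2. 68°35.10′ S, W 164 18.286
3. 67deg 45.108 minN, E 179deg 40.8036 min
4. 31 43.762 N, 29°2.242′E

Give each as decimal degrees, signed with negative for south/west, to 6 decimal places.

1. 39.870117, 84.587167
2. -68.585000, -164.304767
3. 67.751800, 179.680060
4. 31.729367, 29.037367

Point 1:
  φ: 52.207′ = 0.870117°; total 39.8701167
  N → positive
  Longitude: 84 + 35.23/60 = 84.5871667
  E ⇒ keep positive
Point 2:
  Lat: 68 + 35.1/60 = 68.5850000
  S ⇒ negate
  Longitude: 164 + 18.286/60 = 164.3047667
  W → negative
Point 3:
  Latitude: 67 + 45.108/60 = 67.7518000
  N ⇒ keep positive
  Longitude: 179 + 40.8036/60 = 179.6800600
  E → positive
Point 4:
  Latitude: 43.762′ = 0.729367°; total 31.7293667
  N → positive
  λ: 2.242′ = 0.037367°; total 29.0373667
  E → positive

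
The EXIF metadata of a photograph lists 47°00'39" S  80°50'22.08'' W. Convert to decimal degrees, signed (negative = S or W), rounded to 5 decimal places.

-47.01083, -80.83947

Lat: 47 + 0/60 + 39/3600 = 47.010833
hemisphere S, so the sign is −
Lon: 50′ + 22.08″ = 50.36800′; 80 + 50.36800/60 = 80.839467
hemisphere W, so the sign is −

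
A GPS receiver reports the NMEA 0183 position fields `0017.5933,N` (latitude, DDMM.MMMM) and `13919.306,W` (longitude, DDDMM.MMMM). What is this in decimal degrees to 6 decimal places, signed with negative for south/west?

Lat: degrees = first 2 digits = 0, minutes = 17.5933; 0 + 17.5933/60 = 0.2932217
N → positive
λ: degrees = first 3 digits = 139, minutes = 19.306; 139 + 19.306/60 = 139.3217667
hemisphere W, so the sign is −

0.293222, -139.321767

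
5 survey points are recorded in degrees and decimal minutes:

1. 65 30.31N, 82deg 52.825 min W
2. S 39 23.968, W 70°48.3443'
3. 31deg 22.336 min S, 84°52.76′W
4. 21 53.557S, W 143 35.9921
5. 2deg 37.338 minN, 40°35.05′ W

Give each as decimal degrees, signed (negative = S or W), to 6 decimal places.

1. 65.505167, -82.880417
2. -39.399467, -70.805738
3. -31.372267, -84.879333
4. -21.892617, -143.599868
5. 2.622300, -40.584167

Point 1:
  φ: 30.31′ = 0.505167°; total 65.5051667
  N → positive
  Longitude: 82 + 52.825/60 = 82.8804167
  W → negative
Point 2:
  Latitude: 23.968′ = 0.399467°; total 39.3994667
  S ⇒ negate
  Lon: 70 + 48.3443/60 = 70.8057383
  hemisphere W, so the sign is −
Point 3:
  φ: 31 + 22.336/60 = 31.3722667
  S → negative
  λ: 52.76′ = 0.879333°; total 84.8793333
  W ⇒ negate
Point 4:
  φ: 21 + 53.557/60 = 21.8926167
  S ⇒ negate
  Lon: 35.9921′ = 0.599868°; total 143.5998683
  hemisphere W, so the sign is −
Point 5:
  Lat: 2 + 37.338/60 = 2.6223000
  N → positive
  Lon: 40 + 35.05/60 = 40.5841667
  hemisphere W, so the sign is −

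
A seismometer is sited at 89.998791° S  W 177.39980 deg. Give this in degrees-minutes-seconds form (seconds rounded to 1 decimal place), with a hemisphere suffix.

φ: 0.998791° → 59.92746′; 0.92746 × 60 = 55.648″
λ: 0.399800° → 23.98800′; 0.98800 × 60 = 59.280″

89°59′55.6″ S, 177°23′59.3″ W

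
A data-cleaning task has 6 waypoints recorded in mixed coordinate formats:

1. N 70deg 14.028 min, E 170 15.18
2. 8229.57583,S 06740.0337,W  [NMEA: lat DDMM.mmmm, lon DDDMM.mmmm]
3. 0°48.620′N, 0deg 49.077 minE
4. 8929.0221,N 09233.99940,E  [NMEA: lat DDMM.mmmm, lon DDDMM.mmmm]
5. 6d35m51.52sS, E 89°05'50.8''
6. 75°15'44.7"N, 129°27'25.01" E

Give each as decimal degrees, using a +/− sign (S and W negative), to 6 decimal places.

Point 1:
  Latitude: 14.028′ = 0.233800°; total 70.2338000
  N ⇒ keep positive
  λ: 15.18′ = 0.253000°; total 170.2530000
  E ⇒ keep positive
Point 2:
  Lat: split at 2 digits → 82° and 29.57583′; 82 + 29.57583/60 = 82.4929305
  S ⇒ negate
  λ: split at 3 digits → 067° and 40.0337′; 67 + 40.0337/60 = 67.6672283
  W → negative
Point 3:
  Lat: 0 + 48.62/60 = 0.8103333
  N ⇒ keep positive
  Lon: 0 + 49.077/60 = 0.8179500
  E ⇒ keep positive
Point 4:
  Lat: split at 2 digits → 89° and 29.0221′; 89 + 29.0221/60 = 89.4837017
  N → positive
  Lon: split at 3 digits → 092° and 33.9994′; 92 + 33.9994/60 = 92.5666567
  E → positive
Point 5:
  Lat: 6° + 35/60 + 51.52/3600 = 6 + 0.583333 + 0.014311 = 6.5976444
  S → negative
  Longitude: 89 + 5/60 + 50.8/3600 = 89.0974444
  E ⇒ keep positive
Point 6:
  Lat: 15′ + 44.7″ = 15.74500′; 75 + 15.74500/60 = 75.2624167
  N → positive
  Longitude: 27′ + 25.01″ = 27.41683′; 129 + 27.41683/60 = 129.4569472
  E ⇒ keep positive

1. 70.233800, 170.253000
2. -82.492931, -67.667228
3. 0.810333, 0.817950
4. 89.483702, 92.566657
5. -6.597644, 89.097444
6. 75.262417, 129.456947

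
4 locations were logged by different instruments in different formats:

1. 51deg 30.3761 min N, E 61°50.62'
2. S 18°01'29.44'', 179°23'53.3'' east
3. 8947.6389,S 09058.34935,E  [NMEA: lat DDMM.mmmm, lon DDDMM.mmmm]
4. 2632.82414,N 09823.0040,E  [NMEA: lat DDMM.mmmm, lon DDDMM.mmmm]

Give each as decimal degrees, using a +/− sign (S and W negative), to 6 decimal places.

1. 51.506268, 61.843667
2. -18.024844, 179.398139
3. -89.793982, 90.972489
4. 26.547069, 98.383400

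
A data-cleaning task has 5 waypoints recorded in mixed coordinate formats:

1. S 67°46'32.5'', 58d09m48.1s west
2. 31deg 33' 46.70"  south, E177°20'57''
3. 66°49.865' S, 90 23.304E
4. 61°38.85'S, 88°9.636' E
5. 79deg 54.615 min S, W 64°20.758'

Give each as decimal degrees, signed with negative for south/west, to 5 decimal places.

Point 1:
  φ: 67° + 46/60 + 32.5/3600 = 67 + 0.766667 + 0.009028 = 67.775694
  hemisphere S, so the sign is −
  Longitude: 58 + 9/60 + 48.1/3600 = 58.163361
  hemisphere W, so the sign is −
Point 2:
  φ: 31 + 33/60 + 46.7/3600 = 31.562972
  hemisphere S, so the sign is −
  Longitude: 177 + 20/60 + 57/3600 = 177.349167
  E → positive
Point 3:
  Latitude: 49.865′ = 0.831083°; total 66.831083
  hemisphere S, so the sign is −
  Longitude: 23.304′ = 0.388400°; total 90.388400
  E ⇒ keep positive
Point 4:
  Lat: 38.85′ = 0.647500°; total 61.647500
  S ⇒ negate
  λ: 88 + 9.636/60 = 88.160600
  E → positive
Point 5:
  Latitude: 79 + 54.615/60 = 79.910250
  S ⇒ negate
  Longitude: 64 + 20.758/60 = 64.345967
  W ⇒ negate

1. -67.77569, -58.16336
2. -31.56297, 177.34917
3. -66.83108, 90.38840
4. -61.64750, 88.16060
5. -79.91025, -64.34597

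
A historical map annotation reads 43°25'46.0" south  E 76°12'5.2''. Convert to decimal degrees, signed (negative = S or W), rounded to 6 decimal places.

-43.429444, 76.201444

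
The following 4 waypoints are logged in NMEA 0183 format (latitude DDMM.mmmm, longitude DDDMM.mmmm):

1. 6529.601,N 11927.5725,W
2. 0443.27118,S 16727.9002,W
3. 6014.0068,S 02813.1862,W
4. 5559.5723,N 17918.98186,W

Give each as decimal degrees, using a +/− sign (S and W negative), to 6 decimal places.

1. 65.493350, -119.459542
2. -4.721186, -167.465003
3. -60.233447, -28.219770
4. 55.992872, -179.316364

Point 1:
  Lat: degrees = first 2 digits = 65, minutes = 29.601; 65 + 29.601/60 = 65.4933500
  N → positive
  Longitude: degrees = first 3 digits = 119, minutes = 27.5725; 119 + 27.5725/60 = 119.4595417
  W ⇒ negate
Point 2:
  φ: degrees = first 2 digits = 4, minutes = 43.27118; 4 + 43.27118/60 = 4.7211863
  S ⇒ negate
  λ: degrees = first 3 digits = 167, minutes = 27.9002; 167 + 27.9002/60 = 167.4650033
  W ⇒ negate
Point 3:
  Lat: split at 2 digits → 60° and 14.0068′; 60 + 14.0068/60 = 60.2334467
  S → negative
  Lon: split at 3 digits → 028° and 13.1862′; 28 + 13.1862/60 = 28.2197700
  hemisphere W, so the sign is −
Point 4:
  φ: degrees = first 2 digits = 55, minutes = 59.5723; 55 + 59.5723/60 = 55.9928717
  N → positive
  Lon: split at 3 digits → 179° and 18.98186′; 179 + 18.98186/60 = 179.3163643
  W → negative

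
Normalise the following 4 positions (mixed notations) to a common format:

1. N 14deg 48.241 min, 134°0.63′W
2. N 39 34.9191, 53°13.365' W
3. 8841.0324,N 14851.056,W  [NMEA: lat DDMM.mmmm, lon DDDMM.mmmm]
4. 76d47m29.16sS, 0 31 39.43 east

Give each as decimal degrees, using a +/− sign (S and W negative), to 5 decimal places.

Point 1:
  Lat: 14 + 48.241/60 = 14.804017
  N ⇒ keep positive
  Lon: 134 + 0.63/60 = 134.010500
  hemisphere W, so the sign is −
Point 2:
  φ: 34.9191′ = 0.581985°; total 39.581985
  N → positive
  λ: 13.365′ = 0.222750°; total 53.222750
  W → negative
Point 3:
  φ: degrees = first 2 digits = 88, minutes = 41.0324; 88 + 41.0324/60 = 88.683873
  N ⇒ keep positive
  λ: degrees = first 3 digits = 148, minutes = 51.056; 148 + 51.056/60 = 148.850933
  W → negative
Point 4:
  φ: 76° + 47/60 + 29.16/3600 = 76 + 0.783333 + 0.008100 = 76.791433
  S ⇒ negate
  λ: 0 + 31/60 + 39.43/3600 = 0.527619
  E ⇒ keep positive

1. 14.80402, -134.01050
2. 39.58199, -53.22275
3. 88.68387, -148.85093
4. -76.79143, 0.52762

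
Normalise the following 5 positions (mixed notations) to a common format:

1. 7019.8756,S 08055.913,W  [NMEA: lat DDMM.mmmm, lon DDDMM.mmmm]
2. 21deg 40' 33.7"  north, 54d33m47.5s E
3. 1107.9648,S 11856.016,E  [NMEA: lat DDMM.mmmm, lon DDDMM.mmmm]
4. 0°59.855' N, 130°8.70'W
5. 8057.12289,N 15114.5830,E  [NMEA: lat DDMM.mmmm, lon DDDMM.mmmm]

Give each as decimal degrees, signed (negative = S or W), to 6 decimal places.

1. -70.331260, -80.931883
2. 21.676028, 54.563194
3. -11.132747, 118.933600
4. 0.997583, -130.145000
5. 80.952048, 151.243050

Point 1:
  Latitude: degrees = first 2 digits = 70, minutes = 19.8756; 70 + 19.8756/60 = 70.3312600
  hemisphere S, so the sign is −
  Lon: degrees = first 3 digits = 80, minutes = 55.913; 80 + 55.913/60 = 80.9318833
  W → negative
Point 2:
  Latitude: 40′ + 33.7″ = 40.56167′; 21 + 40.56167/60 = 21.6760278
  N ⇒ keep positive
  λ: 54 + 33/60 + 47.5/3600 = 54.5631944
  E ⇒ keep positive
Point 3:
  φ: split at 2 digits → 11° and 7.9648′; 11 + 7.9648/60 = 11.1327467
  hemisphere S, so the sign is −
  Longitude: split at 3 digits → 118° and 56.016′; 118 + 56.016/60 = 118.9336000
  E ⇒ keep positive
Point 4:
  Latitude: 59.855′ = 0.997583°; total 0.9975833
  N ⇒ keep positive
  λ: 8.7′ = 0.145000°; total 130.1450000
  hemisphere W, so the sign is −
Point 5:
  Latitude: split at 2 digits → 80° and 57.12289′; 80 + 57.12289/60 = 80.9520482
  N → positive
  Lon: split at 3 digits → 151° and 14.583′; 151 + 14.583/60 = 151.2430500
  E → positive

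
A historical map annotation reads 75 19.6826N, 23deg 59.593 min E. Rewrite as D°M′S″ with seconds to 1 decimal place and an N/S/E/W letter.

φ: fractional minutes 0.68260 × 60 = 40.956″
Lon: 59.59300′ → 59′ and 0.59300 × 60 = 35.580″

75°19′41.0″ N, 23°59′35.6″ E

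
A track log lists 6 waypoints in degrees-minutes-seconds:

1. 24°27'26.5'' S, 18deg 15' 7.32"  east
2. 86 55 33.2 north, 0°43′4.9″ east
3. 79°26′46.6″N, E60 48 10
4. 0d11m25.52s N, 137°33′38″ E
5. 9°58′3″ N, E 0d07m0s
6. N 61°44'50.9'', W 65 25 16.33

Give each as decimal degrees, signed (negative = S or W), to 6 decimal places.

Point 1:
  φ: 24 + 27/60 + 26.5/3600 = 24.4573611
  S → negative
  Longitude: 18° + 15/60 + 7.32/3600 = 18 + 0.250000 + 0.002033 = 18.2520333
  E ⇒ keep positive
Point 2:
  Lat: 86° + 55/60 + 33.2/3600 = 86 + 0.916667 + 0.009222 = 86.9258889
  N → positive
  Lon: 0 + 43/60 + 4.9/3600 = 0.7180278
  E → positive
Point 3:
  φ: 26′ + 46.6″ = 26.77667′; 79 + 26.77667/60 = 79.4462778
  N → positive
  Lon: 60 + 48/60 + 10/3600 = 60.8027778
  E → positive
Point 4:
  φ: 0 + 11/60 + 25.52/3600 = 0.1904222
  N ⇒ keep positive
  λ: 33′ + 38″ = 33.63333′; 137 + 33.63333/60 = 137.5605556
  E → positive
Point 5:
  Latitude: 9° + 58/60 + 3/3600 = 9 + 0.966667 + 0.000833 = 9.9675000
  N ⇒ keep positive
  Longitude: 0° + 7/60 + 0/3600 = 0 + 0.116667 + 0.000000 = 0.1166667
  E → positive
Point 6:
  Latitude: 61° + 44/60 + 50.9/3600 = 61 + 0.733333 + 0.014139 = 61.7474722
  N → positive
  Longitude: 65 + 25/60 + 16.33/3600 = 65.4212028
  hemisphere W, so the sign is −

1. -24.457361, 18.252033
2. 86.925889, 0.718028
3. 79.446278, 60.802778
4. 0.190422, 137.560556
5. 9.967500, 0.116667
6. 61.747472, -65.421203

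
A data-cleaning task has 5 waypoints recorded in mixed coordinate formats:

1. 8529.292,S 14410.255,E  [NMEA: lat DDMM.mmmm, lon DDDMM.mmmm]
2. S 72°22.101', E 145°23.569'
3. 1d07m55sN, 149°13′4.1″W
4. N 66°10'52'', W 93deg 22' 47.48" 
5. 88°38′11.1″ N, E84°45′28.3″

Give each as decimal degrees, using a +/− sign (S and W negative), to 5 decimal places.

1. -85.48820, 144.17092
2. -72.36835, 145.39282
3. 1.13194, -149.21781
4. 66.18111, -93.37986
5. 88.63642, 84.75786

Point 1:
  φ: split at 2 digits → 85° and 29.292′; 85 + 29.292/60 = 85.488200
  hemisphere S, so the sign is −
  λ: degrees = first 3 digits = 144, minutes = 10.255; 144 + 10.255/60 = 144.170917
  E ⇒ keep positive
Point 2:
  Latitude: 22.101′ = 0.368350°; total 72.368350
  S ⇒ negate
  Longitude: 23.569′ = 0.392817°; total 145.392817
  E ⇒ keep positive
Point 3:
  Lat: 1 + 7/60 + 55/3600 = 1.131944
  N → positive
  Longitude: 13′ + 4.1″ = 13.06833′; 149 + 13.06833/60 = 149.217806
  W ⇒ negate
Point 4:
  Lat: 66 + 10/60 + 52/3600 = 66.181111
  N ⇒ keep positive
  λ: 93 + 22/60 + 47.48/3600 = 93.379856
  W ⇒ negate
Point 5:
  Latitude: 88 + 38/60 + 11.1/3600 = 88.636417
  N ⇒ keep positive
  λ: 84° + 45/60 + 28.3/3600 = 84 + 0.750000 + 0.007861 = 84.757861
  E → positive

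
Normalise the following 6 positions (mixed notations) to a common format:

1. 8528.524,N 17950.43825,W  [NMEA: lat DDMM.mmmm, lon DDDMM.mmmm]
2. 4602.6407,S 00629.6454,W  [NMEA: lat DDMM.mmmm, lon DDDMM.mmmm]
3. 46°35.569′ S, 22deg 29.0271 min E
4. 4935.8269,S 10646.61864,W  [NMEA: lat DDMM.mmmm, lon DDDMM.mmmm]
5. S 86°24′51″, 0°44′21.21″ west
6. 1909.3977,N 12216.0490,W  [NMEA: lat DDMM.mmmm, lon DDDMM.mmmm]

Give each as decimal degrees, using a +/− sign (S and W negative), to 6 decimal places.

1. 85.475400, -179.840638
2. -46.044012, -6.494090
3. -46.592817, 22.483785
4. -49.597115, -106.776977
5. -86.414167, -0.739225
6. 19.156628, -122.267483

Point 1:
  Lat: degrees = first 2 digits = 85, minutes = 28.524; 85 + 28.524/60 = 85.4754000
  N → positive
  Lon: split at 3 digits → 179° and 50.43825′; 179 + 50.43825/60 = 179.8406375
  W ⇒ negate
Point 2:
  φ: split at 2 digits → 46° and 2.6407′; 46 + 2.6407/60 = 46.0440117
  hemisphere S, so the sign is −
  Longitude: split at 3 digits → 006° and 29.6454′; 6 + 29.6454/60 = 6.4940900
  W ⇒ negate
Point 3:
  φ: 46 + 35.569/60 = 46.5928167
  S ⇒ negate
  Longitude: 22 + 29.0271/60 = 22.4837850
  E → positive
Point 4:
  Latitude: split at 2 digits → 49° and 35.8269′; 49 + 35.8269/60 = 49.5971150
  S ⇒ negate
  Lon: split at 3 digits → 106° and 46.61864′; 106 + 46.61864/60 = 106.7769773
  hemisphere W, so the sign is −
Point 5:
  Lat: 86° + 24/60 + 51/3600 = 86 + 0.400000 + 0.014167 = 86.4141667
  hemisphere S, so the sign is −
  Lon: 44′ + 21.21″ = 44.35350′; 0 + 44.35350/60 = 0.7392250
  W ⇒ negate
Point 6:
  φ: degrees = first 2 digits = 19, minutes = 9.3977; 19 + 9.3977/60 = 19.1566283
  N ⇒ keep positive
  Longitude: split at 3 digits → 122° and 16.049′; 122 + 16.049/60 = 122.2674833
  hemisphere W, so the sign is −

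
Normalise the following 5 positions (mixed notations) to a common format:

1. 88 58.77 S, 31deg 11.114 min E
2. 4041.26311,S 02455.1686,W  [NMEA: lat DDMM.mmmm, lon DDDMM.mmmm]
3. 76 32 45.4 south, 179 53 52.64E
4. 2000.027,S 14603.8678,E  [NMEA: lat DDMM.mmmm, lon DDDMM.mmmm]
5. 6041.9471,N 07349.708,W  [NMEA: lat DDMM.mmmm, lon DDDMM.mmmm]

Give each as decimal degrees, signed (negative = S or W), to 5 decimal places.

Point 1:
  Lat: 58.77′ = 0.979500°; total 88.979500
  S ⇒ negate
  λ: 11.114′ = 0.185233°; total 31.185233
  E → positive
Point 2:
  Lat: degrees = first 2 digits = 40, minutes = 41.26311; 40 + 41.26311/60 = 40.687719
  S ⇒ negate
  λ: split at 3 digits → 024° and 55.1686′; 24 + 55.1686/60 = 24.919477
  W → negative
Point 3:
  φ: 76° + 32/60 + 45.4/3600 = 76 + 0.533333 + 0.012611 = 76.545944
  S → negative
  Longitude: 53′ + 52.64″ = 53.87733′; 179 + 53.87733/60 = 179.897956
  E → positive
Point 4:
  Latitude: split at 2 digits → 20° and 0.027′; 20 + 0.027/60 = 20.000450
  S ⇒ negate
  Lon: degrees = first 3 digits = 146, minutes = 3.8678; 146 + 3.8678/60 = 146.064463
  E ⇒ keep positive
Point 5:
  Lat: split at 2 digits → 60° and 41.9471′; 60 + 41.9471/60 = 60.699118
  N ⇒ keep positive
  Longitude: degrees = first 3 digits = 73, minutes = 49.708; 73 + 49.708/60 = 73.828467
  W → negative

1. -88.97950, 31.18523
2. -40.68772, -24.91948
3. -76.54594, 179.89796
4. -20.00045, 146.06446
5. 60.69912, -73.82847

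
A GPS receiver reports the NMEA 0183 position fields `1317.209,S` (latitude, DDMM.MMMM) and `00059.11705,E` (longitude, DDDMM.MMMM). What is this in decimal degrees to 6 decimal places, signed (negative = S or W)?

-13.286817, 0.985284

Lat: degrees = first 2 digits = 13, minutes = 17.209; 13 + 17.209/60 = 13.2868167
S ⇒ negate
Lon: split at 3 digits → 000° and 59.11705′; 0 + 59.11705/60 = 0.9852842
E ⇒ keep positive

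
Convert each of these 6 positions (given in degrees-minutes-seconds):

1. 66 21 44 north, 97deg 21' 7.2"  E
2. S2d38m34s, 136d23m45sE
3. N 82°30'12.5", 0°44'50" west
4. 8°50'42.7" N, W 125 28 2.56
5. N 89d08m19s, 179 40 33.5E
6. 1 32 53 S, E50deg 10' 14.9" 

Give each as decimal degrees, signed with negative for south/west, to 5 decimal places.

Point 1:
  Latitude: 66° + 21/60 + 44/3600 = 66 + 0.350000 + 0.012222 = 66.362222
  N ⇒ keep positive
  Longitude: 97 + 21/60 + 7.2/3600 = 97.352000
  E ⇒ keep positive
Point 2:
  φ: 38′ + 34″ = 38.56667′; 2 + 38.56667/60 = 2.642778
  S ⇒ negate
  λ: 136° + 23/60 + 45/3600 = 136 + 0.383333 + 0.012500 = 136.395833
  E → positive
Point 3:
  Lat: 82 + 30/60 + 12.5/3600 = 82.503472
  N → positive
  λ: 44′ + 50″ = 44.83333′; 0 + 44.83333/60 = 0.747222
  W ⇒ negate
Point 4:
  Latitude: 8° + 50/60 + 42.7/3600 = 8 + 0.833333 + 0.011861 = 8.845194
  N ⇒ keep positive
  Longitude: 125° + 28/60 + 2.56/3600 = 125 + 0.466667 + 0.000711 = 125.467378
  W → negative
Point 5:
  Latitude: 8′ + 19″ = 8.31667′; 89 + 8.31667/60 = 89.138611
  N ⇒ keep positive
  λ: 179° + 40/60 + 33.5/3600 = 179 + 0.666667 + 0.009306 = 179.675972
  E → positive
Point 6:
  φ: 1° + 32/60 + 53/3600 = 1 + 0.533333 + 0.014722 = 1.548056
  S → negative
  Longitude: 50 + 10/60 + 14.9/3600 = 50.170806
  E → positive

1. 66.36222, 97.35200
2. -2.64278, 136.39583
3. 82.50347, -0.74722
4. 8.84519, -125.46738
5. 89.13861, 179.67597
6. -1.54806, 50.17081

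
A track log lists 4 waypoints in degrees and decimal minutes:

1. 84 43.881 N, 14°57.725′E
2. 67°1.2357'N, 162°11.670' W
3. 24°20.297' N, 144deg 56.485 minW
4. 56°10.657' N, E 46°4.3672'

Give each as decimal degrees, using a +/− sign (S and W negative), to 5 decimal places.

Point 1:
  Lat: 84 + 43.881/60 = 84.731350
  N → positive
  Lon: 57.725′ = 0.962083°; total 14.962083
  E ⇒ keep positive
Point 2:
  φ: 67 + 1.2357/60 = 67.020595
  N → positive
  Longitude: 11.67′ = 0.194500°; total 162.194500
  hemisphere W, so the sign is −
Point 3:
  Latitude: 24 + 20.297/60 = 24.338283
  N ⇒ keep positive
  λ: 144 + 56.485/60 = 144.941417
  W ⇒ negate
Point 4:
  φ: 10.657′ = 0.177617°; total 56.177617
  N ⇒ keep positive
  Lon: 4.3672′ = 0.072787°; total 46.072787
  E ⇒ keep positive

1. 84.73135, 14.96208
2. 67.02060, -162.19450
3. 24.33828, -144.94142
4. 56.17762, 46.07279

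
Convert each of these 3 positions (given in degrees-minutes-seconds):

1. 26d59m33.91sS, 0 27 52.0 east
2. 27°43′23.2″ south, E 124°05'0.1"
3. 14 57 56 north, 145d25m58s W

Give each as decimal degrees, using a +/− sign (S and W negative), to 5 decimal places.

1. -26.99275, 0.46444
2. -27.72311, 124.08336
3. 14.96556, -145.43278

Point 1:
  Lat: 26° + 59/60 + 33.91/3600 = 26 + 0.983333 + 0.009419 = 26.992753
  hemisphere S, so the sign is −
  Lon: 0 + 27/60 + 52/3600 = 0.464444
  E ⇒ keep positive
Point 2:
  Lat: 27 + 43/60 + 23.2/3600 = 27.723111
  hemisphere S, so the sign is −
  Longitude: 124 + 5/60 + 0.1/3600 = 124.083361
  E ⇒ keep positive
Point 3:
  Lat: 14° + 57/60 + 56/3600 = 14 + 0.950000 + 0.015556 = 14.965556
  N → positive
  λ: 145° + 25/60 + 58/3600 = 145 + 0.416667 + 0.016111 = 145.432778
  W → negative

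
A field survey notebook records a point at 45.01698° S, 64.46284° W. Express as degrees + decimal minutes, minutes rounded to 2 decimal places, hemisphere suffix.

45° 1.02′ S, 64° 27.77′ W

Lat: fractional part 0.016980 → 1.0188 minutes
Lon: 64° + 0.462840 × 60 = 64° 27.7704′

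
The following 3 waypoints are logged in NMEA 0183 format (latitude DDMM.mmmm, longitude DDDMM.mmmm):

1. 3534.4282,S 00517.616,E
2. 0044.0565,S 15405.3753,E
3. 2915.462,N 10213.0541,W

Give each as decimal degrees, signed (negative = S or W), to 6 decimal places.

Point 1:
  φ: split at 2 digits → 35° and 34.4282′; 35 + 34.4282/60 = 35.5738033
  hemisphere S, so the sign is −
  λ: split at 3 digits → 005° and 17.616′; 5 + 17.616/60 = 5.2936000
  E ⇒ keep positive
Point 2:
  φ: degrees = first 2 digits = 0, minutes = 44.0565; 0 + 44.0565/60 = 0.7342750
  hemisphere S, so the sign is −
  λ: degrees = first 3 digits = 154, minutes = 5.3753; 154 + 5.3753/60 = 154.0895883
  E ⇒ keep positive
Point 3:
  Lat: split at 2 digits → 29° and 15.462′; 29 + 15.462/60 = 29.2577000
  N → positive
  Longitude: split at 3 digits → 102° and 13.0541′; 102 + 13.0541/60 = 102.2175683
  hemisphere W, so the sign is −

1. -35.573803, 5.293600
2. -0.734275, 154.089588
3. 29.257700, -102.217568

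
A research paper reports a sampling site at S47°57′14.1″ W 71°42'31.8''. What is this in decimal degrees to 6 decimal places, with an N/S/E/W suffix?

Latitude: 47 + 57/60 + 14.1/3600 = 47.9539167
Longitude: 42′ + 31.8″ = 42.53000′; 71 + 42.53000/60 = 71.7088333

47.953917° S, 71.708833° W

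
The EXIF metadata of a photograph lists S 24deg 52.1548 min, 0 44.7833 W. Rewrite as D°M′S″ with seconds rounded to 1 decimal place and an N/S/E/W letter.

Latitude: fractional minutes 0.15480 × 60 = 9.288″
Lon: 44.78330′ → 44′ and 0.78330 × 60 = 46.998″

24°52′9.3″ S, 0°44′47.0″ W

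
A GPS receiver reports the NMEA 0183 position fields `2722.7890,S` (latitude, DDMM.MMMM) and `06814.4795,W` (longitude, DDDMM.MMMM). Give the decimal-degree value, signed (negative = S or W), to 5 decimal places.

-27.37982, -68.24133

Lat: degrees = first 2 digits = 27, minutes = 22.789; 27 + 22.789/60 = 27.379817
S → negative
Lon: split at 3 digits → 068° and 14.4795′; 68 + 14.4795/60 = 68.241325
W ⇒ negate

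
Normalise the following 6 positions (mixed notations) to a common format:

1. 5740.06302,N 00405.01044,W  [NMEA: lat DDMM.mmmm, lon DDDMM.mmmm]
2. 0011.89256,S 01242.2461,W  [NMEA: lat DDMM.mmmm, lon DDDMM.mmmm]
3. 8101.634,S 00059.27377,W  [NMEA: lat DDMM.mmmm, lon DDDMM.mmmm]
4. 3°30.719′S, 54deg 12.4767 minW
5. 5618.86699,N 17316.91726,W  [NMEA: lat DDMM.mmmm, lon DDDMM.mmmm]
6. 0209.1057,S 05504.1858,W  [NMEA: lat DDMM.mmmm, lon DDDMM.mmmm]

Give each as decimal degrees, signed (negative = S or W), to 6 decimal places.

1. 57.667717, -4.083507
2. -0.198209, -12.704102
3. -81.027233, -0.987896
4. -3.511983, -54.207945
5. 56.314450, -173.281954
6. -2.151762, -55.069763

Point 1:
  Lat: degrees = first 2 digits = 57, minutes = 40.06302; 57 + 40.06302/60 = 57.6677170
  N → positive
  Lon: split at 3 digits → 004° and 5.01044′; 4 + 5.01044/60 = 4.0835073
  hemisphere W, so the sign is −
Point 2:
  φ: degrees = first 2 digits = 0, minutes = 11.89256; 0 + 11.89256/60 = 0.1982093
  S ⇒ negate
  Lon: split at 3 digits → 012° and 42.2461′; 12 + 42.2461/60 = 12.7041017
  W ⇒ negate
Point 3:
  φ: degrees = first 2 digits = 81, minutes = 1.634; 81 + 1.634/60 = 81.0272333
  S → negative
  λ: split at 3 digits → 000° and 59.27377′; 0 + 59.27377/60 = 0.9878962
  W ⇒ negate
Point 4:
  Latitude: 3 + 30.719/60 = 3.5119833
  S ⇒ negate
  Lon: 54 + 12.4767/60 = 54.2079450
  hemisphere W, so the sign is −
Point 5:
  φ: split at 2 digits → 56° and 18.86699′; 56 + 18.86699/60 = 56.3144498
  N → positive
  λ: split at 3 digits → 173° and 16.91726′; 173 + 16.91726/60 = 173.2819543
  W → negative
Point 6:
  φ: degrees = first 2 digits = 2, minutes = 9.1057; 2 + 9.1057/60 = 2.1517617
  hemisphere S, so the sign is −
  λ: degrees = first 3 digits = 55, minutes = 4.1858; 55 + 4.1858/60 = 55.0697633
  W ⇒ negate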